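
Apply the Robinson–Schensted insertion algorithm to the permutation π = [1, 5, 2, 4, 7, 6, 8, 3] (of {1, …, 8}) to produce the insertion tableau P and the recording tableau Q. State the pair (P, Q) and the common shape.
P = [1, 2, 3, 6, 8] / [4, 7] / [5];  Q = [1, 2, 4, 5, 7] / [3, 6] / [8];  common shape = (5, 2, 1)

Row-insert the values π_1, π_2, … into P one at a time, bumping the leftmost entry strictly greater than the inserted value down to the next row. The recording tableau Q records, in position (i, j), the step at which that cell was added to P.
  Insert 1 (step 1): P = [1];  Q = [1]
  Insert 5 (step 2): P = [1, 5];  Q = [1, 2]
  Insert 2 (step 3): P = [1, 2] / [5];  Q = [1, 2] / [3]
  Insert 4 (step 4): P = [1, 2, 4] / [5];  Q = [1, 2, 4] / [3]
  Insert 7 (step 5): P = [1, 2, 4, 7] / [5];  Q = [1, 2, 4, 5] / [3]
  Insert 6 (step 6): P = [1, 2, 4, 6] / [5, 7];  Q = [1, 2, 4, 5] / [3, 6]
  Insert 8 (step 7): P = [1, 2, 4, 6, 8] / [5, 7];  Q = [1, 2, 4, 5, 7] / [3, 6]
  Insert 3 (step 8): P = [1, 2, 3, 6, 8] / [4, 7] / [5];  Q = [1, 2, 4, 5, 7] / [3, 6] / [8]
Final shape: (5, 2, 1).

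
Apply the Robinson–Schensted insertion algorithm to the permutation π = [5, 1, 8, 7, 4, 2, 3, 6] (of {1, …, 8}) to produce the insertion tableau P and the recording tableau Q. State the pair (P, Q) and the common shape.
P = [1, 2, 3, 6] / [4, 7] / [5] / [8];  Q = [1, 3, 7, 8] / [2, 4] / [5] / [6];  common shape = (4, 2, 1, 1)

Row-insert the values π_1, π_2, … into P one at a time, bumping the leftmost entry strictly greater than the inserted value down to the next row. The recording tableau Q records, in position (i, j), the step at which that cell was added to P.
  Insert 5 (step 1): P = [5];  Q = [1]
  Insert 1 (step 2): P = [1] / [5];  Q = [1] / [2]
  Insert 8 (step 3): P = [1, 8] / [5];  Q = [1, 3] / [2]
  Insert 7 (step 4): P = [1, 7] / [5, 8];  Q = [1, 3] / [2, 4]
  Insert 4 (step 5): P = [1, 4] / [5, 7] / [8];  Q = [1, 3] / [2, 4] / [5]
  Insert 2 (step 6): P = [1, 2] / [4, 7] / [5] / [8];  Q = [1, 3] / [2, 4] / [5] / [6]
  Insert 3 (step 7): P = [1, 2, 3] / [4, 7] / [5] / [8];  Q = [1, 3, 7] / [2, 4] / [5] / [6]
  Insert 6 (step 8): P = [1, 2, 3, 6] / [4, 7] / [5] / [8];  Q = [1, 3, 7, 8] / [2, 4] / [5] / [6]
Final shape: (4, 2, 1, 1).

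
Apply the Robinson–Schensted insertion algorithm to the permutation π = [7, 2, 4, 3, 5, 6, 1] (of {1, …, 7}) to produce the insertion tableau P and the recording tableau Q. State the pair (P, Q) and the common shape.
P = [1, 3, 5, 6] / [2] / [4] / [7];  Q = [1, 3, 5, 6] / [2] / [4] / [7];  common shape = (4, 1, 1, 1)

Row-insert the values π_1, π_2, … into P one at a time, bumping the leftmost entry strictly greater than the inserted value down to the next row. The recording tableau Q records, in position (i, j), the step at which that cell was added to P.
  Insert 7 (step 1): P = [7];  Q = [1]
  Insert 2 (step 2): P = [2] / [7];  Q = [1] / [2]
  Insert 4 (step 3): P = [2, 4] / [7];  Q = [1, 3] / [2]
  Insert 3 (step 4): P = [2, 3] / [4] / [7];  Q = [1, 3] / [2] / [4]
  Insert 5 (step 5): P = [2, 3, 5] / [4] / [7];  Q = [1, 3, 5] / [2] / [4]
  Insert 6 (step 6): P = [2, 3, 5, 6] / [4] / [7];  Q = [1, 3, 5, 6] / [2] / [4]
  Insert 1 (step 7): P = [1, 3, 5, 6] / [2] / [4] / [7];  Q = [1, 3, 5, 6] / [2] / [4] / [7]
Final shape: (4, 1, 1, 1).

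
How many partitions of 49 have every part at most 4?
p(49, parts ≤ 4) = 1089

Use the recurrence p(n, m) = p(n, m−1) + p(n−m, m): either the largest part is < m (count p(n, m−1)) or the largest part is exactly m (remove one copy of m, count p(n−m, m)). With p(0, ·) = 1 this gives p(49, parts ≤ 4) = 1089. (By conjugating Young diagrams, this also counts partitions of 49 into at most 4 parts.)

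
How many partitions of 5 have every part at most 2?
p(5, parts ≤ 2) = 3

Partitions of 5 with all parts ≤ 2: 2+2+1, 2+1+1+1, 1+1+1+1+1. Count = 3.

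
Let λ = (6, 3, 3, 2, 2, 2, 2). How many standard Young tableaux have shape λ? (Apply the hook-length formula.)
# SYT of shape (6, 3, 3, 2, 2, 2, 2) = 37791000

Hook-length formula: f^λ = n! / Π hook(c), product over all cells c of the Young diagram. For λ = (6, 3, 3, 2, 2, 2, 2), n = 20 boxes. Hook lengths by row (left-to-right, top-to-bottom): [12, 11, 6, 3, 2, 1]; [8, 7, 2]; [7, 6, 1]; [5, 4]; [4, 3]; [3, 2]; [2, 1]. Product of hooks = 64377815040. So f^λ = 20! / 64377815040 = 2432902008176640000 / 64377815040 = 37791000.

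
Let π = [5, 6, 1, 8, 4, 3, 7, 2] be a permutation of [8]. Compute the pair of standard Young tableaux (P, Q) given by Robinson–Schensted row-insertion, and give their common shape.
P = [1, 2, 7] / [3, 6, 8] / [4] / [5];  Q = [1, 2, 4] / [3, 5, 7] / [6] / [8];  common shape = (3, 3, 1, 1)

Row-insert the values π_1, π_2, … into P one at a time, bumping the leftmost entry strictly greater than the inserted value down to the next row. The recording tableau Q records, in position (i, j), the step at which that cell was added to P.
  Insert 5 (step 1): P = [5];  Q = [1]
  Insert 6 (step 2): P = [5, 6];  Q = [1, 2]
  Insert 1 (step 3): P = [1, 6] / [5];  Q = [1, 2] / [3]
  Insert 8 (step 4): P = [1, 6, 8] / [5];  Q = [1, 2, 4] / [3]
  Insert 4 (step 5): P = [1, 4, 8] / [5, 6];  Q = [1, 2, 4] / [3, 5]
  Insert 3 (step 6): P = [1, 3, 8] / [4, 6] / [5];  Q = [1, 2, 4] / [3, 5] / [6]
  Insert 7 (step 7): P = [1, 3, 7] / [4, 6, 8] / [5];  Q = [1, 2, 4] / [3, 5, 7] / [6]
  Insert 2 (step 8): P = [1, 2, 7] / [3, 6, 8] / [4] / [5];  Q = [1, 2, 4] / [3, 5, 7] / [6] / [8]
Final shape: (3, 3, 1, 1).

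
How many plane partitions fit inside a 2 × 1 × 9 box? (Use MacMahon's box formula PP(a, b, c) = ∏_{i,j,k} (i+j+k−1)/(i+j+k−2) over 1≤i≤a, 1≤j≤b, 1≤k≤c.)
PP(2, 1, 9) = 55

Evaluate the triple product over i = 1..2, j = 1..1, k = 1..9. The factors are (2/1) · (3/2) · (4/3) · (5/4) · (6/5) · (7/6) · (8/7) · (9/8) · … (18 factors total). The numerators and denominators telescope so the product is an integer; carrying out the multiplication exactly gives PP(2, 1, 9) = 55.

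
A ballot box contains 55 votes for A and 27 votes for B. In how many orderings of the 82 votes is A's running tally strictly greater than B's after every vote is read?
Strict-lead orderings = 1174105900546396874112

Total orderings of the 82 votes with 55 for A: C(82, 55) = 3438452994457305131328. By the Bertrand ballot formula (Cycle Lemma / reflection principle), the number of orderings in which A is strictly ahead of B throughout is (p − q)/(p + q) · C(p + q, p) = (55 − 27)/(55 + 27) · 3438452994457305131328 = 1174105900546396874112.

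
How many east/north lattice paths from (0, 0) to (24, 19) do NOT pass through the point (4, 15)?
Number of paths = 800431245474

Total paths from (0, 0) to (24, 19): C(43, 24) = 800472431850. Paths through (4, 15): (paths (0, 0) → (4, 15)) × (paths (4, 15) → (24, 19)) = C(19, 4) · C(24, 20) = 3876 · 10626 = 41186376. Avoidance count = 800472431850 − 41186376 = 800431245474.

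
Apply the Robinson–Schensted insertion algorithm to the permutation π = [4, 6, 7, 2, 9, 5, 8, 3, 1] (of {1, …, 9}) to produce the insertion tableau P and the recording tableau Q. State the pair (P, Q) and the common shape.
P = [1, 3, 7, 8] / [2, 5, 9] / [4] / [6];  Q = [1, 2, 3, 5] / [4, 6, 7] / [8] / [9];  common shape = (4, 3, 1, 1)

Row-insert the values π_1, π_2, … into P one at a time, bumping the leftmost entry strictly greater than the inserted value down to the next row. The recording tableau Q records, in position (i, j), the step at which that cell was added to P.
  Insert 4 (step 1): P = [4];  Q = [1]
  Insert 6 (step 2): P = [4, 6];  Q = [1, 2]
  Insert 7 (step 3): P = [4, 6, 7];  Q = [1, 2, 3]
  Insert 2 (step 4): P = [2, 6, 7] / [4];  Q = [1, 2, 3] / [4]
  Insert 9 (step 5): P = [2, 6, 7, 9] / [4];  Q = [1, 2, 3, 5] / [4]
  Insert 5 (step 6): P = [2, 5, 7, 9] / [4, 6];  Q = [1, 2, 3, 5] / [4, 6]
  Insert 8 (step 7): P = [2, 5, 7, 8] / [4, 6, 9];  Q = [1, 2, 3, 5] / [4, 6, 7]
  Insert 3 (step 8): P = [2, 3, 7, 8] / [4, 5, 9] / [6];  Q = [1, 2, 3, 5] / [4, 6, 7] / [8]
  Insert 1 (step 9): P = [1, 3, 7, 8] / [2, 5, 9] / [4] / [6];  Q = [1, 2, 3, 5] / [4, 6, 7] / [8] / [9]
Final shape: (4, 3, 1, 1).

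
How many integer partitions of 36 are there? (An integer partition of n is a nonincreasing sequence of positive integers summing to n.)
p(36) = 17977

Compute p(n) via the recurrence p(n, m) = p(n, m−1) + p(n−m, m), where p(n, m) counts partitions of n with all parts ≤ m and p(n) = p(n, n). The base cases are p(0, m) = 1 and p(n, 0) = 0 for n > 0. Filling the table yields p(36) = 17977. (Euler's pentagonal recurrence is an alternative.)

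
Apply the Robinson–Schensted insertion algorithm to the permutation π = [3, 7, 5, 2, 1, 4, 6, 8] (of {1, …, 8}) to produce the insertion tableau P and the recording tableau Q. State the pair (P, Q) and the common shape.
P = [1, 4, 6, 8] / [2, 5] / [3] / [7];  Q = [1, 2, 7, 8] / [3, 6] / [4] / [5];  common shape = (4, 2, 1, 1)

Row-insert the values π_1, π_2, … into P one at a time, bumping the leftmost entry strictly greater than the inserted value down to the next row. The recording tableau Q records, in position (i, j), the step at which that cell was added to P.
  Insert 3 (step 1): P = [3];  Q = [1]
  Insert 7 (step 2): P = [3, 7];  Q = [1, 2]
  Insert 5 (step 3): P = [3, 5] / [7];  Q = [1, 2] / [3]
  Insert 2 (step 4): P = [2, 5] / [3] / [7];  Q = [1, 2] / [3] / [4]
  Insert 1 (step 5): P = [1, 5] / [2] / [3] / [7];  Q = [1, 2] / [3] / [4] / [5]
  Insert 4 (step 6): P = [1, 4] / [2, 5] / [3] / [7];  Q = [1, 2] / [3, 6] / [4] / [5]
  Insert 6 (step 7): P = [1, 4, 6] / [2, 5] / [3] / [7];  Q = [1, 2, 7] / [3, 6] / [4] / [5]
  Insert 8 (step 8): P = [1, 4, 6, 8] / [2, 5] / [3] / [7];  Q = [1, 2, 7, 8] / [3, 6] / [4] / [5]
Final shape: (4, 2, 1, 1).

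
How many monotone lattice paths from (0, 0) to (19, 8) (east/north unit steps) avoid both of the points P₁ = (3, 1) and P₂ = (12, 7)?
Number of paths = 996503

Inclusion–exclusion. Total paths: C(27, 19) = 2220075. Through P₁: C(4, 3)·C(23, 16) = 980628. Through P₂: C(19, 12)·C(8, 7) = 403104. Since P₁ is strictly southwest of P₂, a monotone path through both must visit P₁ then P₂; paths through both = C(4, 3)·C(15, 9)·C(8, 7) = 160160. Avoid both = 2220075 − 980628 − 403104 + 160160 = 996503.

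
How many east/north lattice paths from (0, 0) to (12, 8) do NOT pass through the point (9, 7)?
Number of paths = 80210

Total paths from (0, 0) to (12, 8): C(20, 12) = 125970. Paths through (9, 7): (paths (0, 0) → (9, 7)) × (paths (9, 7) → (12, 8)) = C(16, 9) · C(4, 3) = 11440 · 4 = 45760. Avoidance count = 125970 − 45760 = 80210.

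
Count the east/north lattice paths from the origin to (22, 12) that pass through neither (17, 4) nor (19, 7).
Number of paths = 507166145

Inclusion–exclusion. Total paths: C(34, 22) = 548354040. Through P₁: C(21, 17)·C(13, 5) = 7702695. Through P₂: C(26, 19)·C(8, 3) = 36836800. Since P₁ is strictly southwest of P₂, a monotone path through both must visit P₁ then P₂; paths through both = C(21, 17)·C(5, 2)·C(8, 3) = 3351600. Avoid both = 548354040 − 7702695 − 36836800 + 3351600 = 507166145.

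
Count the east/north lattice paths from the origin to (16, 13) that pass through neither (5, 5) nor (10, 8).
Number of paths = 35120799

Inclusion–exclusion. Total paths: C(29, 16) = 67863915. Through P₁: C(10, 5)·C(19, 11) = 19046664. Through P₂: C(18, 10)·C(11, 6) = 20216196. Since P₁ is strictly southwest of P₂, a monotone path through both must visit P₁ then P₂; paths through both = C(10, 5)·C(8, 5)·C(11, 6) = 6519744. Avoid both = 67863915 − 19046664 − 20216196 + 6519744 = 35120799.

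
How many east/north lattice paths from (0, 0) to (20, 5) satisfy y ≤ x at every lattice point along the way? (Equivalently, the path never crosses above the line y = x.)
Number of paths = 40480

By the reflection principle (André's argument), the number of monotone paths to (20, 5) with n ≤ m that never go above y = x is C(25, 20) − C(25, 21) = 53130 − 12650 = 40480.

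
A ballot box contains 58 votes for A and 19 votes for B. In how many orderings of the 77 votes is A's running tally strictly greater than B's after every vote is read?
Strict-lead orderings = 257172019222240200

Total orderings of the 77 votes with 58 for A: C(77, 58) = 507749884105448600. By the Bertrand ballot formula (Cycle Lemma / reflection principle), the number of orderings in which A is strictly ahead of B throughout is (p − q)/(p + q) · C(p + q, p) = (58 − 19)/(58 + 19) · 507749884105448600 = 257172019222240200.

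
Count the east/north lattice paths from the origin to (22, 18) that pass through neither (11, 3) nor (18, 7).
Number of paths = 110075747860

Inclusion–exclusion. Total paths: C(40, 22) = 113380261800. Through P₁: C(14, 11)·C(26, 11) = 2812322240. Through P₂: C(25, 18)·C(15, 4) = 656155500. Since P₁ is strictly southwest of P₂, a monotone path through both must visit P₁ then P₂; paths through both = C(14, 11)·C(11, 7)·C(15, 4) = 163963800. Avoid both = 113380261800 − 2812322240 − 656155500 + 163963800 = 110075747860.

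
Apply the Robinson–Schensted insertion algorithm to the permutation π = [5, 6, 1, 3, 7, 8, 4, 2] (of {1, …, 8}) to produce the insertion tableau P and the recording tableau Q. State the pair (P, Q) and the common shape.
P = [1, 2, 4, 8] / [3, 6, 7] / [5];  Q = [1, 2, 5, 6] / [3, 4, 7] / [8];  common shape = (4, 3, 1)

Row-insert the values π_1, π_2, … into P one at a time, bumping the leftmost entry strictly greater than the inserted value down to the next row. The recording tableau Q records, in position (i, j), the step at which that cell was added to P.
  Insert 5 (step 1): P = [5];  Q = [1]
  Insert 6 (step 2): P = [5, 6];  Q = [1, 2]
  Insert 1 (step 3): P = [1, 6] / [5];  Q = [1, 2] / [3]
  Insert 3 (step 4): P = [1, 3] / [5, 6];  Q = [1, 2] / [3, 4]
  Insert 7 (step 5): P = [1, 3, 7] / [5, 6];  Q = [1, 2, 5] / [3, 4]
  Insert 8 (step 6): P = [1, 3, 7, 8] / [5, 6];  Q = [1, 2, 5, 6] / [3, 4]
  Insert 4 (step 7): P = [1, 3, 4, 8] / [5, 6, 7];  Q = [1, 2, 5, 6] / [3, 4, 7]
  Insert 2 (step 8): P = [1, 2, 4, 8] / [3, 6, 7] / [5];  Q = [1, 2, 5, 6] / [3, 4, 7] / [8]
Final shape: (4, 3, 1).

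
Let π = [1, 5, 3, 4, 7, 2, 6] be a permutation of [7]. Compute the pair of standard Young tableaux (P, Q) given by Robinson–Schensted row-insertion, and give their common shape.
P = [1, 2, 4, 6] / [3, 7] / [5];  Q = [1, 2, 4, 5] / [3, 7] / [6];  common shape = (4, 2, 1)

Row-insert the values π_1, π_2, … into P one at a time, bumping the leftmost entry strictly greater than the inserted value down to the next row. The recording tableau Q records, in position (i, j), the step at which that cell was added to P.
  Insert 1 (step 1): P = [1];  Q = [1]
  Insert 5 (step 2): P = [1, 5];  Q = [1, 2]
  Insert 3 (step 3): P = [1, 3] / [5];  Q = [1, 2] / [3]
  Insert 4 (step 4): P = [1, 3, 4] / [5];  Q = [1, 2, 4] / [3]
  Insert 7 (step 5): P = [1, 3, 4, 7] / [5];  Q = [1, 2, 4, 5] / [3]
  Insert 2 (step 6): P = [1, 2, 4, 7] / [3] / [5];  Q = [1, 2, 4, 5] / [3] / [6]
  Insert 6 (step 7): P = [1, 2, 4, 6] / [3, 7] / [5];  Q = [1, 2, 4, 5] / [3, 7] / [6]
Final shape: (4, 2, 1).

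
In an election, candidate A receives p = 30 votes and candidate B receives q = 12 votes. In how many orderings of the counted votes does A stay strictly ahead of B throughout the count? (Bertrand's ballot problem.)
Strict-lead orderings = 4739192952

Total orderings of the 42 votes with 30 for A: C(42, 30) = 11058116888. By the Bertrand ballot formula (Cycle Lemma / reflection principle), the number of orderings in which A is strictly ahead of B throughout is (p − q)/(p + q) · C(p + q, p) = (30 − 12)/(30 + 12) · 11058116888 = 4739192952.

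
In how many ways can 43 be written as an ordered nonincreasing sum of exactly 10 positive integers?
p(43, 10 parts) = 5888

Partitions of n into exactly k parts are in bijection with partitions of n − k into at most k parts (subtract 1 from each part). So p(43, exactly 10) = p(33, parts ≤ 10). Computing via the recurrence p(m, j) = p(m, j−1) + p(m−j, j) gives 5888.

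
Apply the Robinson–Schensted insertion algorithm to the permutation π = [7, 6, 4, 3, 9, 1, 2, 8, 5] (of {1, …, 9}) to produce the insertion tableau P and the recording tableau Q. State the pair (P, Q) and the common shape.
P = [1, 2, 5] / [3, 8] / [4, 9] / [6] / [7];  Q = [1, 5, 8] / [2, 7] / [3, 9] / [4] / [6];  common shape = (3, 2, 2, 1, 1)

Row-insert the values π_1, π_2, … into P one at a time, bumping the leftmost entry strictly greater than the inserted value down to the next row. The recording tableau Q records, in position (i, j), the step at which that cell was added to P.
  Insert 7 (step 1): P = [7];  Q = [1]
  Insert 6 (step 2): P = [6] / [7];  Q = [1] / [2]
  Insert 4 (step 3): P = [4] / [6] / [7];  Q = [1] / [2] / [3]
  Insert 3 (step 4): P = [3] / [4] / [6] / [7];  Q = [1] / [2] / [3] / [4]
  Insert 9 (step 5): P = [3, 9] / [4] / [6] / [7];  Q = [1, 5] / [2] / [3] / [4]
  Insert 1 (step 6): P = [1, 9] / [3] / [4] / [6] / [7];  Q = [1, 5] / [2] / [3] / [4] / [6]
  Insert 2 (step 7): P = [1, 2] / [3, 9] / [4] / [6] / [7];  Q = [1, 5] / [2, 7] / [3] / [4] / [6]
  Insert 8 (step 8): P = [1, 2, 8] / [3, 9] / [4] / [6] / [7];  Q = [1, 5, 8] / [2, 7] / [3] / [4] / [6]
  Insert 5 (step 9): P = [1, 2, 5] / [3, 8] / [4, 9] / [6] / [7];  Q = [1, 5, 8] / [2, 7] / [3, 9] / [4] / [6]
Final shape: (3, 2, 2, 1, 1).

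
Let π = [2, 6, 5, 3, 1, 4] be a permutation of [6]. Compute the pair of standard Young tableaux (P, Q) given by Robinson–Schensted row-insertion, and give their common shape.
P = [1, 3, 4] / [2] / [5] / [6];  Q = [1, 2, 6] / [3] / [4] / [5];  common shape = (3, 1, 1, 1)

Row-insert the values π_1, π_2, … into P one at a time, bumping the leftmost entry strictly greater than the inserted value down to the next row. The recording tableau Q records, in position (i, j), the step at which that cell was added to P.
  Insert 2 (step 1): P = [2];  Q = [1]
  Insert 6 (step 2): P = [2, 6];  Q = [1, 2]
  Insert 5 (step 3): P = [2, 5] / [6];  Q = [1, 2] / [3]
  Insert 3 (step 4): P = [2, 3] / [5] / [6];  Q = [1, 2] / [3] / [4]
  Insert 1 (step 5): P = [1, 3] / [2] / [5] / [6];  Q = [1, 2] / [3] / [4] / [5]
  Insert 4 (step 6): P = [1, 3, 4] / [2] / [5] / [6];  Q = [1, 2, 6] / [3] / [4] / [5]
Final shape: (3, 1, 1, 1).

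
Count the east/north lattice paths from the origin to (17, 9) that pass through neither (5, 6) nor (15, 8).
Number of paths = 1534874

Inclusion–exclusion. Total paths: C(26, 17) = 3124550. Through P₁: C(11, 5)·C(15, 12) = 210210. Through P₂: C(23, 15)·C(3, 2) = 1470942. Since P₁ is strictly southwest of P₂, a monotone path through both must visit P₁ then P₂; paths through both = C(11, 5)·C(12, 10)·C(3, 2) = 91476. Avoid both = 3124550 − 210210 − 1470942 + 91476 = 1534874.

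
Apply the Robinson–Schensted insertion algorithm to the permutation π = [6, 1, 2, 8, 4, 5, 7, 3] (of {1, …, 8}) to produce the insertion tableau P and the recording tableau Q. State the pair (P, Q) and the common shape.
P = [1, 2, 3, 5, 7] / [4, 8] / [6];  Q = [1, 3, 4, 6, 7] / [2, 5] / [8];  common shape = (5, 2, 1)

Row-insert the values π_1, π_2, … into P one at a time, bumping the leftmost entry strictly greater than the inserted value down to the next row. The recording tableau Q records, in position (i, j), the step at which that cell was added to P.
  Insert 6 (step 1): P = [6];  Q = [1]
  Insert 1 (step 2): P = [1] / [6];  Q = [1] / [2]
  Insert 2 (step 3): P = [1, 2] / [6];  Q = [1, 3] / [2]
  Insert 8 (step 4): P = [1, 2, 8] / [6];  Q = [1, 3, 4] / [2]
  Insert 4 (step 5): P = [1, 2, 4] / [6, 8];  Q = [1, 3, 4] / [2, 5]
  Insert 5 (step 6): P = [1, 2, 4, 5] / [6, 8];  Q = [1, 3, 4, 6] / [2, 5]
  Insert 7 (step 7): P = [1, 2, 4, 5, 7] / [6, 8];  Q = [1, 3, 4, 6, 7] / [2, 5]
  Insert 3 (step 8): P = [1, 2, 3, 5, 7] / [4, 8] / [6];  Q = [1, 3, 4, 6, 7] / [2, 5] / [8]
Final shape: (5, 2, 1).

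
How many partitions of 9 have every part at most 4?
p(9, parts ≤ 4) = 18

Partitions of 9 with all parts ≤ 4: 4+4+1, 4+3+2, 4+3+1+1, 4+2+2+1, 4+2+1+1+1, 4+1+1+1+1+1, 3+3+3, 3+3+2+1, 3+3+1+1+1, 3+2+2+2, 3+2+2+1+1, 3+2+1+1+1+1, 3+1+1+1+1+1+1, 2+2+2+2+1, 2+2+2+1+1+1, 2+2+1+1+1+1+1, 2+1+1+1+1+1+1+1, 1+1+1+1+1+1+1+1+1. Count = 18.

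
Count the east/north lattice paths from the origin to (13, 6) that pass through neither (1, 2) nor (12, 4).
Number of paths = 16914

Inclusion–exclusion. Total paths: C(19, 13) = 27132. Through P₁: C(3, 1)·C(16, 12) = 5460. Through P₂: C(16, 12)·C(3, 1) = 5460. Since P₁ is strictly southwest of P₂, a monotone path through both must visit P₁ then P₂; paths through both = C(3, 1)·C(13, 11)·C(3, 1) = 702. Avoid both = 27132 − 5460 − 5460 + 702 = 16914.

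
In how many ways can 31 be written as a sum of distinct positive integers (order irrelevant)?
q(31) = 340

A partition into distinct parts is a strictly decreasing sequence summing to n. The recurrence d(n, m) = d(n, m−1) + d(n−m, m−1) (use part m at most once) with q(n) = d(n, n) gives q(31) = 340. (Euler's theorem: # distinct-part partitions = # odd-part partitions.)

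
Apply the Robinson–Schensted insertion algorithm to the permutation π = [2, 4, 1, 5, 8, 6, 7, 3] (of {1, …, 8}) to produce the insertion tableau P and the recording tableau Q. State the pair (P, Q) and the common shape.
P = [1, 3, 5, 6, 7] / [2, 4] / [8];  Q = [1, 2, 4, 5, 7] / [3, 6] / [8];  common shape = (5, 2, 1)

Row-insert the values π_1, π_2, … into P one at a time, bumping the leftmost entry strictly greater than the inserted value down to the next row. The recording tableau Q records, in position (i, j), the step at which that cell was added to P.
  Insert 2 (step 1): P = [2];  Q = [1]
  Insert 4 (step 2): P = [2, 4];  Q = [1, 2]
  Insert 1 (step 3): P = [1, 4] / [2];  Q = [1, 2] / [3]
  Insert 5 (step 4): P = [1, 4, 5] / [2];  Q = [1, 2, 4] / [3]
  Insert 8 (step 5): P = [1, 4, 5, 8] / [2];  Q = [1, 2, 4, 5] / [3]
  Insert 6 (step 6): P = [1, 4, 5, 6] / [2, 8];  Q = [1, 2, 4, 5] / [3, 6]
  Insert 7 (step 7): P = [1, 4, 5, 6, 7] / [2, 8];  Q = [1, 2, 4, 5, 7] / [3, 6]
  Insert 3 (step 8): P = [1, 3, 5, 6, 7] / [2, 4] / [8];  Q = [1, 2, 4, 5, 7] / [3, 6] / [8]
Final shape: (5, 2, 1).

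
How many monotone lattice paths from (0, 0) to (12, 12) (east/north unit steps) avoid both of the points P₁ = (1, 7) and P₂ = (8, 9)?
Number of paths = 1828442

Inclusion–exclusion. Total paths: C(24, 12) = 2704156. Through P₁: C(8, 1)·C(16, 11) = 34944. Through P₂: C(17, 8)·C(7, 4) = 850850. Since P₁ is strictly southwest of P₂, a monotone path through both must visit P₁ then P₂; paths through both = C(8, 1)·C(9, 7)·C(7, 4) = 10080. Avoid both = 2704156 − 34944 − 850850 + 10080 = 1828442.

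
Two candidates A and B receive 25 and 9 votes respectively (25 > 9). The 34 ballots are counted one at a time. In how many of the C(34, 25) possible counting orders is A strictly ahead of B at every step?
Strict-lead orderings = 24682944

Total orderings of the 34 votes with 25 for A: C(34, 25) = 52451256. By the Bertrand ballot formula (Cycle Lemma / reflection principle), the number of orderings in which A is strictly ahead of B throughout is (p − q)/(p + q) · C(p + q, p) = (25 − 9)/(25 + 9) · 52451256 = 24682944.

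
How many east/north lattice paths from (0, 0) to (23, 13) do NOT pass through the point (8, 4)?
Number of paths = 1663575120

Total paths from (0, 0) to (23, 13): C(36, 23) = 2310789600. Paths through (8, 4): (paths (0, 0) → (8, 4)) × (paths (8, 4) → (23, 13)) = C(12, 8) · C(24, 15) = 495 · 1307504 = 647214480. Avoidance count = 2310789600 − 647214480 = 1663575120.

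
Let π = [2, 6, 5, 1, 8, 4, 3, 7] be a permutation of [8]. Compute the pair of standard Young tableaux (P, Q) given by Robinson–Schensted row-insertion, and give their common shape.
P = [1, 3, 7] / [2, 4, 8] / [5] / [6];  Q = [1, 2, 5] / [3, 6, 8] / [4] / [7];  common shape = (3, 3, 1, 1)

Row-insert the values π_1, π_2, … into P one at a time, bumping the leftmost entry strictly greater than the inserted value down to the next row. The recording tableau Q records, in position (i, j), the step at which that cell was added to P.
  Insert 2 (step 1): P = [2];  Q = [1]
  Insert 6 (step 2): P = [2, 6];  Q = [1, 2]
  Insert 5 (step 3): P = [2, 5] / [6];  Q = [1, 2] / [3]
  Insert 1 (step 4): P = [1, 5] / [2] / [6];  Q = [1, 2] / [3] / [4]
  Insert 8 (step 5): P = [1, 5, 8] / [2] / [6];  Q = [1, 2, 5] / [3] / [4]
  Insert 4 (step 6): P = [1, 4, 8] / [2, 5] / [6];  Q = [1, 2, 5] / [3, 6] / [4]
  Insert 3 (step 7): P = [1, 3, 8] / [2, 4] / [5] / [6];  Q = [1, 2, 5] / [3, 6] / [4] / [7]
  Insert 7 (step 8): P = [1, 3, 7] / [2, 4, 8] / [5] / [6];  Q = [1, 2, 5] / [3, 6, 8] / [4] / [7]
Final shape: (3, 3, 1, 1).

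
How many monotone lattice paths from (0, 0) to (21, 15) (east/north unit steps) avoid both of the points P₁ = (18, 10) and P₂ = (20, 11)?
Number of paths = 4606493475

Inclusion–exclusion. Total paths: C(36, 21) = 5567902560. Through P₁: C(28, 18)·C(8, 3) = 734894160. Through P₂: C(31, 20)·C(5, 1) = 423361575. Since P₁ is strictly southwest of P₂, a monotone path through both must visit P₁ then P₂; paths through both = C(28, 18)·C(3, 2)·C(5, 1) = 196846650. Avoid both = 5567902560 − 734894160 − 423361575 + 196846650 = 4606493475.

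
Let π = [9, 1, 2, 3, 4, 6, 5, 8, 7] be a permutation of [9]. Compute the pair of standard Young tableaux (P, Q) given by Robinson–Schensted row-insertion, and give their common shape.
P = [1, 2, 3, 4, 5, 7] / [6, 8] / [9];  Q = [1, 3, 4, 5, 6, 8] / [2, 9] / [7];  common shape = (6, 2, 1)

Row-insert the values π_1, π_2, … into P one at a time, bumping the leftmost entry strictly greater than the inserted value down to the next row. The recording tableau Q records, in position (i, j), the step at which that cell was added to P.
  Insert 9 (step 1): P = [9];  Q = [1]
  Insert 1 (step 2): P = [1] / [9];  Q = [1] / [2]
  Insert 2 (step 3): P = [1, 2] / [9];  Q = [1, 3] / [2]
  Insert 3 (step 4): P = [1, 2, 3] / [9];  Q = [1, 3, 4] / [2]
  Insert 4 (step 5): P = [1, 2, 3, 4] / [9];  Q = [1, 3, 4, 5] / [2]
  Insert 6 (step 6): P = [1, 2, 3, 4, 6] / [9];  Q = [1, 3, 4, 5, 6] / [2]
  Insert 5 (step 7): P = [1, 2, 3, 4, 5] / [6] / [9];  Q = [1, 3, 4, 5, 6] / [2] / [7]
  Insert 8 (step 8): P = [1, 2, 3, 4, 5, 8] / [6] / [9];  Q = [1, 3, 4, 5, 6, 8] / [2] / [7]
  Insert 7 (step 9): P = [1, 2, 3, 4, 5, 7] / [6, 8] / [9];  Q = [1, 3, 4, 5, 6, 8] / [2, 9] / [7]
Final shape: (6, 2, 1).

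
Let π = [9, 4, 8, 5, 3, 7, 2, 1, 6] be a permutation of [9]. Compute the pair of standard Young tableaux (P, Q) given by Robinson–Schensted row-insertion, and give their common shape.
P = [1, 5, 6] / [2, 7] / [3] / [4] / [8] / [9];  Q = [1, 3, 6] / [2, 9] / [4] / [5] / [7] / [8];  common shape = (3, 2, 1, 1, 1, 1)

Row-insert the values π_1, π_2, … into P one at a time, bumping the leftmost entry strictly greater than the inserted value down to the next row. The recording tableau Q records, in position (i, j), the step at which that cell was added to P.
  Insert 9 (step 1): P = [9];  Q = [1]
  Insert 4 (step 2): P = [4] / [9];  Q = [1] / [2]
  Insert 8 (step 3): P = [4, 8] / [9];  Q = [1, 3] / [2]
  Insert 5 (step 4): P = [4, 5] / [8] / [9];  Q = [1, 3] / [2] / [4]
  Insert 3 (step 5): P = [3, 5] / [4] / [8] / [9];  Q = [1, 3] / [2] / [4] / [5]
  Insert 7 (step 6): P = [3, 5, 7] / [4] / [8] / [9];  Q = [1, 3, 6] / [2] / [4] / [5]
  Insert 2 (step 7): P = [2, 5, 7] / [3] / [4] / [8] / [9];  Q = [1, 3, 6] / [2] / [4] / [5] / [7]
  Insert 1 (step 8): P = [1, 5, 7] / [2] / [3] / [4] / [8] / [9];  Q = [1, 3, 6] / [2] / [4] / [5] / [7] / [8]
  Insert 6 (step 9): P = [1, 5, 6] / [2, 7] / [3] / [4] / [8] / [9];  Q = [1, 3, 6] / [2, 9] / [4] / [5] / [7] / [8]
Final shape: (3, 2, 1, 1, 1, 1).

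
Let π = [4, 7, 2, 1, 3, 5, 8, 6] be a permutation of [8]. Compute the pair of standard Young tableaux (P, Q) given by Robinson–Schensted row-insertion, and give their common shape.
P = [1, 3, 5, 6] / [2, 7, 8] / [4];  Q = [1, 2, 6, 7] / [3, 5, 8] / [4];  common shape = (4, 3, 1)

Row-insert the values π_1, π_2, … into P one at a time, bumping the leftmost entry strictly greater than the inserted value down to the next row. The recording tableau Q records, in position (i, j), the step at which that cell was added to P.
  Insert 4 (step 1): P = [4];  Q = [1]
  Insert 7 (step 2): P = [4, 7];  Q = [1, 2]
  Insert 2 (step 3): P = [2, 7] / [4];  Q = [1, 2] / [3]
  Insert 1 (step 4): P = [1, 7] / [2] / [4];  Q = [1, 2] / [3] / [4]
  Insert 3 (step 5): P = [1, 3] / [2, 7] / [4];  Q = [1, 2] / [3, 5] / [4]
  Insert 5 (step 6): P = [1, 3, 5] / [2, 7] / [4];  Q = [1, 2, 6] / [3, 5] / [4]
  Insert 8 (step 7): P = [1, 3, 5, 8] / [2, 7] / [4];  Q = [1, 2, 6, 7] / [3, 5] / [4]
  Insert 6 (step 8): P = [1, 3, 5, 6] / [2, 7, 8] / [4];  Q = [1, 2, 6, 7] / [3, 5, 8] / [4]
Final shape: (4, 3, 1).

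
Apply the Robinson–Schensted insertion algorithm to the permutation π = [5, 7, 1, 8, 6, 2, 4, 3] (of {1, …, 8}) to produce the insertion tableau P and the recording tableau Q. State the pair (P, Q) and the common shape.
P = [1, 2, 3] / [4, 6, 8] / [5] / [7];  Q = [1, 2, 4] / [3, 5, 7] / [6] / [8];  common shape = (3, 3, 1, 1)

Row-insert the values π_1, π_2, … into P one at a time, bumping the leftmost entry strictly greater than the inserted value down to the next row. The recording tableau Q records, in position (i, j), the step at which that cell was added to P.
  Insert 5 (step 1): P = [5];  Q = [1]
  Insert 7 (step 2): P = [5, 7];  Q = [1, 2]
  Insert 1 (step 3): P = [1, 7] / [5];  Q = [1, 2] / [3]
  Insert 8 (step 4): P = [1, 7, 8] / [5];  Q = [1, 2, 4] / [3]
  Insert 6 (step 5): P = [1, 6, 8] / [5, 7];  Q = [1, 2, 4] / [3, 5]
  Insert 2 (step 6): P = [1, 2, 8] / [5, 6] / [7];  Q = [1, 2, 4] / [3, 5] / [6]
  Insert 4 (step 7): P = [1, 2, 4] / [5, 6, 8] / [7];  Q = [1, 2, 4] / [3, 5, 7] / [6]
  Insert 3 (step 8): P = [1, 2, 3] / [4, 6, 8] / [5] / [7];  Q = [1, 2, 4] / [3, 5, 7] / [6] / [8]
Final shape: (3, 3, 1, 1).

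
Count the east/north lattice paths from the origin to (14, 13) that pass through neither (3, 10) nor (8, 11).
Number of paths = 17885948

Inclusion–exclusion. Total paths: C(27, 14) = 20058300. Through P₁: C(13, 3)·C(14, 11) = 104104. Through P₂: C(19, 8)·C(8, 6) = 2116296. Since P₁ is strictly southwest of P₂, a monotone path through both must visit P₁ then P₂; paths through both = C(13, 3)·C(6, 5)·C(8, 6) = 48048. Avoid both = 20058300 − 104104 − 2116296 + 48048 = 17885948.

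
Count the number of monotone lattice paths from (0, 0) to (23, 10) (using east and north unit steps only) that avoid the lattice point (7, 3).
Number of paths = 63142200

Total paths from (0, 0) to (23, 10): C(33, 23) = 92561040. Paths through (7, 3): (paths (0, 0) → (7, 3)) × (paths (7, 3) → (23, 10)) = C(10, 7) · C(23, 16) = 120 · 245157 = 29418840. Avoidance count = 92561040 − 29418840 = 63142200.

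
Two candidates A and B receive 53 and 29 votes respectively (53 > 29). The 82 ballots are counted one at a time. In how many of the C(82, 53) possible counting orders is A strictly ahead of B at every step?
Strict-lead orderings = 3680958330002954309760

Total orderings of the 82 votes with 53 for A: C(82, 53) = 12576607627510093891680. By the Bertrand ballot formula (Cycle Lemma / reflection principle), the number of orderings in which A is strictly ahead of B throughout is (p − q)/(p + q) · C(p + q, p) = (53 − 29)/(53 + 29) · 12576607627510093891680 = 3680958330002954309760.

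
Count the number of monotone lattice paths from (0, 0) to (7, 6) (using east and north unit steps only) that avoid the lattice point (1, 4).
Number of paths = 1576

Total paths from (0, 0) to (7, 6): C(13, 7) = 1716. Paths through (1, 4): (paths (0, 0) → (1, 4)) × (paths (1, 4) → (7, 6)) = C(5, 1) · C(8, 6) = 5 · 28 = 140. Avoidance count = 1716 − 140 = 1576.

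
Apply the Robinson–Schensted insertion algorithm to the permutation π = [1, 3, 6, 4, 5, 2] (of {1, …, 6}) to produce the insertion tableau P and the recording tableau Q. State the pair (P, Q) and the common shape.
P = [1, 2, 4, 5] / [3] / [6];  Q = [1, 2, 3, 5] / [4] / [6];  common shape = (4, 1, 1)

Row-insert the values π_1, π_2, … into P one at a time, bumping the leftmost entry strictly greater than the inserted value down to the next row. The recording tableau Q records, in position (i, j), the step at which that cell was added to P.
  Insert 1 (step 1): P = [1];  Q = [1]
  Insert 3 (step 2): P = [1, 3];  Q = [1, 2]
  Insert 6 (step 3): P = [1, 3, 6];  Q = [1, 2, 3]
  Insert 4 (step 4): P = [1, 3, 4] / [6];  Q = [1, 2, 3] / [4]
  Insert 5 (step 5): P = [1, 3, 4, 5] / [6];  Q = [1, 2, 3, 5] / [4]
  Insert 2 (step 6): P = [1, 2, 4, 5] / [3] / [6];  Q = [1, 2, 3, 5] / [4] / [6]
Final shape: (4, 1, 1).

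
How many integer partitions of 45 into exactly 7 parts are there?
p(45, 7 parts) = 5102

Partitions of n into exactly k parts are in bijection with partitions of n − k into at most k parts (subtract 1 from each part). So p(45, exactly 7) = p(38, parts ≤ 7). Computing via the recurrence p(m, j) = p(m, j−1) + p(m−j, j) gives 5102.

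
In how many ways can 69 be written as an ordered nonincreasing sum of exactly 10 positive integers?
p(69, 10 parts) = 175586

Partitions of n into exactly k parts are in bijection with partitions of n − k into at most k parts (subtract 1 from each part). So p(69, exactly 10) = p(59, parts ≤ 10). Computing via the recurrence p(m, j) = p(m, j−1) + p(m−j, j) gives 175586.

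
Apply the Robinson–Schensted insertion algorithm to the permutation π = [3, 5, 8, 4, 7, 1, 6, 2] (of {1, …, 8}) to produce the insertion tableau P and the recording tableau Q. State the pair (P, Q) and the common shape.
P = [1, 2, 6] / [3, 4] / [5, 7] / [8];  Q = [1, 2, 3] / [4, 5] / [6, 7] / [8];  common shape = (3, 2, 2, 1)

Row-insert the values π_1, π_2, … into P one at a time, bumping the leftmost entry strictly greater than the inserted value down to the next row. The recording tableau Q records, in position (i, j), the step at which that cell was added to P.
  Insert 3 (step 1): P = [3];  Q = [1]
  Insert 5 (step 2): P = [3, 5];  Q = [1, 2]
  Insert 8 (step 3): P = [3, 5, 8];  Q = [1, 2, 3]
  Insert 4 (step 4): P = [3, 4, 8] / [5];  Q = [1, 2, 3] / [4]
  Insert 7 (step 5): P = [3, 4, 7] / [5, 8];  Q = [1, 2, 3] / [4, 5]
  Insert 1 (step 6): P = [1, 4, 7] / [3, 8] / [5];  Q = [1, 2, 3] / [4, 5] / [6]
  Insert 6 (step 7): P = [1, 4, 6] / [3, 7] / [5, 8];  Q = [1, 2, 3] / [4, 5] / [6, 7]
  Insert 2 (step 8): P = [1, 2, 6] / [3, 4] / [5, 7] / [8];  Q = [1, 2, 3] / [4, 5] / [6, 7] / [8]
Final shape: (3, 2, 2, 1).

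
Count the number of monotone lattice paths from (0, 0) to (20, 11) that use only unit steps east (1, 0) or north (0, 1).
Number of paths = 84672315

A monotone lattice path from (0, 0) to (20, 11) consists of 20 east steps and 11 north steps in some order, so it is determined by which 20 of the 31 steps are east. The count is C(31, 20) = 84672315.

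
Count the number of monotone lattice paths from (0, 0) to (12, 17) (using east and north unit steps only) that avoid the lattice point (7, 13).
Number of paths = 42128415

Total paths from (0, 0) to (12, 17): C(29, 12) = 51895935. Paths through (7, 13): (paths (0, 0) → (7, 13)) × (paths (7, 13) → (12, 17)) = C(20, 7) · C(9, 5) = 77520 · 126 = 9767520. Avoidance count = 51895935 − 9767520 = 42128415.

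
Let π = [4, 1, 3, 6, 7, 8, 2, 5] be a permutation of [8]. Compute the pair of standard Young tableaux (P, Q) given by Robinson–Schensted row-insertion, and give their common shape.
P = [1, 2, 5, 7, 8] / [3, 6] / [4];  Q = [1, 3, 4, 5, 6] / [2, 8] / [7];  common shape = (5, 2, 1)

Row-insert the values π_1, π_2, … into P one at a time, bumping the leftmost entry strictly greater than the inserted value down to the next row. The recording tableau Q records, in position (i, j), the step at which that cell was added to P.
  Insert 4 (step 1): P = [4];  Q = [1]
  Insert 1 (step 2): P = [1] / [4];  Q = [1] / [2]
  Insert 3 (step 3): P = [1, 3] / [4];  Q = [1, 3] / [2]
  Insert 6 (step 4): P = [1, 3, 6] / [4];  Q = [1, 3, 4] / [2]
  Insert 7 (step 5): P = [1, 3, 6, 7] / [4];  Q = [1, 3, 4, 5] / [2]
  Insert 8 (step 6): P = [1, 3, 6, 7, 8] / [4];  Q = [1, 3, 4, 5, 6] / [2]
  Insert 2 (step 7): P = [1, 2, 6, 7, 8] / [3] / [4];  Q = [1, 3, 4, 5, 6] / [2] / [7]
  Insert 5 (step 8): P = [1, 2, 5, 7, 8] / [3, 6] / [4];  Q = [1, 3, 4, 5, 6] / [2, 8] / [7]
Final shape: (5, 2, 1).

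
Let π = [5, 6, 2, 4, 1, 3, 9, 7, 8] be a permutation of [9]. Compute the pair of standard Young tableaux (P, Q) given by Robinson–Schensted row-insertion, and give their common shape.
P = [1, 3, 7, 8] / [2, 4, 9] / [5, 6];  Q = [1, 2, 7, 9] / [3, 4, 8] / [5, 6];  common shape = (4, 3, 2)

Row-insert the values π_1, π_2, … into P one at a time, bumping the leftmost entry strictly greater than the inserted value down to the next row. The recording tableau Q records, in position (i, j), the step at which that cell was added to P.
  Insert 5 (step 1): P = [5];  Q = [1]
  Insert 6 (step 2): P = [5, 6];  Q = [1, 2]
  Insert 2 (step 3): P = [2, 6] / [5];  Q = [1, 2] / [3]
  Insert 4 (step 4): P = [2, 4] / [5, 6];  Q = [1, 2] / [3, 4]
  Insert 1 (step 5): P = [1, 4] / [2, 6] / [5];  Q = [1, 2] / [3, 4] / [5]
  Insert 3 (step 6): P = [1, 3] / [2, 4] / [5, 6];  Q = [1, 2] / [3, 4] / [5, 6]
  Insert 9 (step 7): P = [1, 3, 9] / [2, 4] / [5, 6];  Q = [1, 2, 7] / [3, 4] / [5, 6]
  Insert 7 (step 8): P = [1, 3, 7] / [2, 4, 9] / [5, 6];  Q = [1, 2, 7] / [3, 4, 8] / [5, 6]
  Insert 8 (step 9): P = [1, 3, 7, 8] / [2, 4, 9] / [5, 6];  Q = [1, 2, 7, 9] / [3, 4, 8] / [5, 6]
Final shape: (4, 3, 2).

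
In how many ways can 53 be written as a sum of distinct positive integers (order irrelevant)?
q(53) = 5120

A partition into distinct parts is a strictly decreasing sequence summing to n. The recurrence d(n, m) = d(n, m−1) + d(n−m, m−1) (use part m at most once) with q(n) = d(n, n) gives q(53) = 5120. (Euler's theorem: # distinct-part partitions = # odd-part partitions.)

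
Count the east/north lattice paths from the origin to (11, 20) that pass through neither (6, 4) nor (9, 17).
Number of paths = 50329525

Inclusion–exclusion. Total paths: C(31, 11) = 84672315. Through P₁: C(10, 6)·C(21, 5) = 4273290. Through P₂: C(26, 9)·C(5, 2) = 31245500. Since P₁ is strictly southwest of P₂, a monotone path through both must visit P₁ then P₂; paths through both = C(10, 6)·C(16, 3)·C(5, 2) = 1176000. Avoid both = 84672315 − 4273290 − 31245500 + 1176000 = 50329525.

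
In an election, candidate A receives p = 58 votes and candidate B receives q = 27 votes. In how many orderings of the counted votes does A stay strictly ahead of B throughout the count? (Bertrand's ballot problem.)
Strict-lead orderings = 4014128654600111661936

Total orderings of the 85 votes with 58 for A: C(85, 58) = 11006481794871273911760. By the Bertrand ballot formula (Cycle Lemma / reflection principle), the number of orderings in which A is strictly ahead of B throughout is (p − q)/(p + q) · C(p + q, p) = (58 − 27)/(58 + 27) · 11006481794871273911760 = 4014128654600111661936.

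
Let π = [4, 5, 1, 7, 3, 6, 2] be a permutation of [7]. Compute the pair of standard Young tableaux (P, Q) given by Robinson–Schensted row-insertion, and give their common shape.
P = [1, 2, 6] / [3, 5, 7] / [4];  Q = [1, 2, 4] / [3, 5, 6] / [7];  common shape = (3, 3, 1)

Row-insert the values π_1, π_2, … into P one at a time, bumping the leftmost entry strictly greater than the inserted value down to the next row. The recording tableau Q records, in position (i, j), the step at which that cell was added to P.
  Insert 4 (step 1): P = [4];  Q = [1]
  Insert 5 (step 2): P = [4, 5];  Q = [1, 2]
  Insert 1 (step 3): P = [1, 5] / [4];  Q = [1, 2] / [3]
  Insert 7 (step 4): P = [1, 5, 7] / [4];  Q = [1, 2, 4] / [3]
  Insert 3 (step 5): P = [1, 3, 7] / [4, 5];  Q = [1, 2, 4] / [3, 5]
  Insert 6 (step 6): P = [1, 3, 6] / [4, 5, 7];  Q = [1, 2, 4] / [3, 5, 6]
  Insert 2 (step 7): P = [1, 2, 6] / [3, 5, 7] / [4];  Q = [1, 2, 4] / [3, 5, 6] / [7]
Final shape: (3, 3, 1).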